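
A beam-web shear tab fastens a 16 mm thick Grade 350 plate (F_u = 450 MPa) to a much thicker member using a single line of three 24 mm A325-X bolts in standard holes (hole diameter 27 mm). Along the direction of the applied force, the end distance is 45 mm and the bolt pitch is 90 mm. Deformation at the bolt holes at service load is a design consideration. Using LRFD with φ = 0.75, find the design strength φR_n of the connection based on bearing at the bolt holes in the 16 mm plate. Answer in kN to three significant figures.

Per bolt r_n = 1.2 l_c t F_u ≤ 2.4 d t F_u; upper limit = 2.4 × 24 × 16 × 450 / 1000 = 414.7 kN.
Edge bolt: l_c = 45 − 27/2 = 31.5 mm → 1.2 × 31.5 × 16 × 450 / 1000 = 272.2 → r_n = 272.2 kN.
Interior bolts: l_c = 90 − 27 = 63 mm → 1.2 × 63 × 16 × 450 / 1000 = 544.3 → r_n = 414.7 kN.
R_n = 1 × 272.2 + 2 × 414.7 = 1102 kN.
Design strength φR_n = 0.75 × 1102 = 826 kN.

826 kN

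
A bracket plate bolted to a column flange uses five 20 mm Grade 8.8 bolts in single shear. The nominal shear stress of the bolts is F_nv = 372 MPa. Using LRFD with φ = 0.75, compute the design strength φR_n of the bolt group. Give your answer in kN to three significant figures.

438 kN

A_b = π × 20² / 4 = 314.2 mm².
R_n = F_nv · A_b · n · n_s = 372 × 314.2 × 5 × 1 / 1000 = 584.3 kN.
Design strength φR_n = 0.75 × 584.3 = 438 kN.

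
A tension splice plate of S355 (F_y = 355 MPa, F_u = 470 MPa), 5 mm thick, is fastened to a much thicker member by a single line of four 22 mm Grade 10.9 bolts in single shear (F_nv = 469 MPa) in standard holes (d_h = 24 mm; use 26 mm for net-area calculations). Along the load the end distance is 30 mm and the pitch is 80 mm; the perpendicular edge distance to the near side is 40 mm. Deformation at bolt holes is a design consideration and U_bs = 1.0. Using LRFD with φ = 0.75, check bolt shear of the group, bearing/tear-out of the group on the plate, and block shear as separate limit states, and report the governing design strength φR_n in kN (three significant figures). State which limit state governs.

237 kN (block shear governs)

Bolt shear: A_b = π·22²/4 = 380.1 mm²; R_n = 469 × 380.1 × 4 × 1 / 1000 = 713.1 kN → 0.75 × 713.1 = 535 kN.
Bearing: edge l_c = 18, r_n = 50.76 kN; interior l_c = 56, r_n = 124.1 kN; R_n = 50.76 + 3·124.1 = 423 kN → 317 kN.
Block shear: A_gv = 1350, A_nv = 895, A_nt = 135 mm²; R_n = min(0.6F_uA_nv, 0.6F_yA_gv) + U_bs·F_u·A_nt = 315.8 kN → 237 kN.
Block shear governs: 237 kN.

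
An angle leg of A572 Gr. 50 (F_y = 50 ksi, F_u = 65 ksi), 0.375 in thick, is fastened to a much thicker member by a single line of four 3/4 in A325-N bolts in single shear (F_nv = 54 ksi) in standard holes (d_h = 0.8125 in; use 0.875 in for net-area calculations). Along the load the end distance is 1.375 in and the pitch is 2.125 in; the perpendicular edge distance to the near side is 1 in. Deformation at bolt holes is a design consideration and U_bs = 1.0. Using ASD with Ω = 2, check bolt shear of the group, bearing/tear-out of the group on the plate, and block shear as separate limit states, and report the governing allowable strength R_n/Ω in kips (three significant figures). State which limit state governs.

41.1 kips (block shear governs)

Bolt shear: A_b = π·0.75²/4 = 0.4418 in²; R_n = 54 × 0.4418 × 4 × 1 = 95.43 kips → 95.43 / 2 = 47.7 kips.
Bearing: edge l_c = 0.9688, r_n = 28.34 kips; interior l_c = 1.312, r_n = 38.39 kips; R_n = 28.34 + 3·38.39 = 143.5 kips → 71.8 kips.
Block shear: A_gv = 2.906, A_nv = 1.758, A_nt = 0.2109 in²; R_n = min(0.6F_uA_nv, 0.6F_yA_gv) + U_bs·F_u·A_nt = 82.27 kips → 41.1 kips.
Block shear governs: 41.1 kips.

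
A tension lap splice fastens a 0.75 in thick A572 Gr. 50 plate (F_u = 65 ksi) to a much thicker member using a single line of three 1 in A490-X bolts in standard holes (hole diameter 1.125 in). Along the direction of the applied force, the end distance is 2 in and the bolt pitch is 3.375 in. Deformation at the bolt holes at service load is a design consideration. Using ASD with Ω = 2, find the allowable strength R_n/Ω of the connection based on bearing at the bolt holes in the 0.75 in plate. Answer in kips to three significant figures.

159 kips

Per bolt r_n = 1.2 l_c t F_u ≤ 2.4 d t F_u; upper limit = 2.4 × 1 × 0.75 × 65 = 117 kips.
Edge bolt: l_c = 2 − 1.125/2 = 1.438 in → 1.2 × 1.438 × 0.75 × 65 = 84.09 → r_n = 84.09 kips.
Interior bolts: l_c = 3.375 − 1.125 = 2.25 in → 1.2 × 2.25 × 0.75 × 65 = 131.6 → r_n = 117 kips.
R_n = 1 × 84.09 + 2 × 117 = 318.1 kips.
Allowable strength R_n/Ω = 318.1 / 2 = 159 kips.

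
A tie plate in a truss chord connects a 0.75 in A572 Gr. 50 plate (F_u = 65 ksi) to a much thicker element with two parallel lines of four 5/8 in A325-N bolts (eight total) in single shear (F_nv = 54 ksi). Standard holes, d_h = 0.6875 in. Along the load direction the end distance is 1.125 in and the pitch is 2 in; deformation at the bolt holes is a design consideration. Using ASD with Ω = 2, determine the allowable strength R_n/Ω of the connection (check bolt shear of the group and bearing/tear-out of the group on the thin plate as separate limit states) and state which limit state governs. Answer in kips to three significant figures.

66.3 kips (bolt shear governs)

Bolt shear: A_b = π·0.625²/4 = 0.3068 in²; R_n = 54 × 0.3068 × 8 × 1 = 132.5 kips → 132.5 / 2 = 66.3 kips.
Bearing (1.2 l_c t F_u ≤ 2.4 d t F_u): upper limit = 2.4·0.625·0.75·65 = 73.12 kips.
  Edge l_c = 1.125 − 0.6875/2 = 0.7812 → r_n = 45.7 kips; interior l_c = 2 − 0.6875 = 1.312 → r_n = 73.12 kips.
  R_n,bearing = 2·45.7 + 6·73.12 = 530.2 kips → 530.2 / 2 = 265 kips.
Bolt shear governs: 66.3 kips.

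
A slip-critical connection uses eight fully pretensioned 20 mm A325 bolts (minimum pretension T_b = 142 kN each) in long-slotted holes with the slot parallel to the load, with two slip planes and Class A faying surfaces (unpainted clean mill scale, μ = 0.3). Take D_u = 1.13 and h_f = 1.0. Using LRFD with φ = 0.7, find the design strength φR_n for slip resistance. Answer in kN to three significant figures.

R_n = μ · D_u · h_f · T_b · n_s · n_b = 0.3 × 1.13 × 1.0 × 142 × 2 × 8 = 770.2 kN.
Design strength φR_n = 0.7 × 770.2 = 539 kN.

539 kN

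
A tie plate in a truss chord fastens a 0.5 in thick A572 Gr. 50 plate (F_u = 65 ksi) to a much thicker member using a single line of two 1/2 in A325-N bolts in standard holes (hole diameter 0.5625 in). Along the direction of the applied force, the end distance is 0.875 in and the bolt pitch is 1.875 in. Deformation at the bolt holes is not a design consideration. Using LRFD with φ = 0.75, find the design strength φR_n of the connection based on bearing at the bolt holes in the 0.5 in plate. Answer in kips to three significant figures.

58.3 kips

Per bolt r_n = 1.5 l_c t F_u ≤ 3.0 d t F_u; upper limit = 3.0 × 0.5 × 0.5 × 65 = 48.75 kips.
Edge bolt: l_c = 0.875 − 0.5625/2 = 0.5938 in → 1.5 × 0.5938 × 0.5 × 65 = 28.95 → r_n = 28.95 kips.
Interior bolts: l_c = 1.875 − 0.5625 = 1.312 in → 1.5 × 1.312 × 0.5 × 65 = 63.98 → r_n = 48.75 kips.
R_n = 1 × 28.95 + 1 × 48.75 = 77.7 kips.
Design strength φR_n = 0.75 × 77.7 = 58.3 kips.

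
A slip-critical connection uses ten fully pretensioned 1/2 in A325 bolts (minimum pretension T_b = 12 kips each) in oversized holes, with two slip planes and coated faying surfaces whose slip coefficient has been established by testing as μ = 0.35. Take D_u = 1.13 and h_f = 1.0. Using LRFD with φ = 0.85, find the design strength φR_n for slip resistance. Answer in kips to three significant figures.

80.7 kips

R_n = μ · D_u · h_f · T_b · n_s · n_b = 0.35 × 1.13 × 1.0 × 12 × 2 × 10 = 94.92 kips.
Design strength φR_n = 0.85 × 94.92 = 80.7 kips.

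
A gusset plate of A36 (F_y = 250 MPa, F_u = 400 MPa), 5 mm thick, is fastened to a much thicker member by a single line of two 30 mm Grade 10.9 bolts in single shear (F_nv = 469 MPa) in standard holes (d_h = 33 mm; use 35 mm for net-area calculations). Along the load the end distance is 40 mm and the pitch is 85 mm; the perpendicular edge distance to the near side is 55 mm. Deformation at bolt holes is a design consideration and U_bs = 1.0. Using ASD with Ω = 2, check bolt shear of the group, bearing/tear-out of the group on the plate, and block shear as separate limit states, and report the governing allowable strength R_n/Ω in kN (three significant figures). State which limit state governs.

81 kN (block shear governs)

Bolt shear: A_b = π·30²/4 = 706.9 mm²; R_n = 469 × 706.9 × 2 × 1 / 1000 = 663 kN → 663 / 2 = 332 kN.
Bearing: edge l_c = 23.5, r_n = 56.4 kN; interior l_c = 52, r_n = 124.8 kN; R_n = 56.4 + 1·124.8 = 181.2 kN → 90.6 kN.
Block shear: A_gv = 625, A_nv = 362.5, A_nt = 187.5 mm²; R_n = min(0.6F_uA_nv, 0.6F_yA_gv) + U_bs·F_u·A_nt = 162 kN → 81 kN.
Block shear governs: 81 kN.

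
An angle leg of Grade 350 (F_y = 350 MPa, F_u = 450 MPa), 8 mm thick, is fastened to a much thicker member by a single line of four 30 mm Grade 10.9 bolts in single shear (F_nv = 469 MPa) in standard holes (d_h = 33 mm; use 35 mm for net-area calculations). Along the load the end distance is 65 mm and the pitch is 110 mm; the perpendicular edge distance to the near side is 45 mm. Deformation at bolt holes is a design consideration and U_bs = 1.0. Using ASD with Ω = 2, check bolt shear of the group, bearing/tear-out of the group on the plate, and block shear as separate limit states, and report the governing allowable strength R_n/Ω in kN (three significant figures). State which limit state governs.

344 kN (block shear governs)

Bolt shear: A_b = π·30²/4 = 706.9 mm²; R_n = 469 × 706.9 × 4 × 1 / 1000 = 1326 kN → 1326 / 2 = 663 kN.
Bearing: edge l_c = 48.5, r_n = 209.5 kN; interior l_c = 77, r_n = 259.2 kN; R_n = 209.5 + 3·259.2 = 987.1 kN → 494 kN.
Block shear: A_gv = 3160, A_nv = 2180, A_nt = 220 mm²; R_n = min(0.6F_uA_nv, 0.6F_yA_gv) + U_bs·F_u·A_nt = 687.6 kN → 344 kN.
Block shear governs: 344 kN.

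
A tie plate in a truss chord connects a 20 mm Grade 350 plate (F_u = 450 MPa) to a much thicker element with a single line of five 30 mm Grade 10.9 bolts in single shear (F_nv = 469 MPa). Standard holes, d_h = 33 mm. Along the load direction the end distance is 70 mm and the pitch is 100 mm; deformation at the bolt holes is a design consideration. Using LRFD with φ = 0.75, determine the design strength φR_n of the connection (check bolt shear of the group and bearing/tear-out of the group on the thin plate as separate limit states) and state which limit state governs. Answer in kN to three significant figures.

Bolt shear: A_b = π·30²/4 = 706.9 mm²; R_n = 469 × 706.9 × 5 × 1 / 1000 = 1658 kN → 0.75 × 1658 = 1240 kN.
Bearing (1.2 l_c t F_u ≤ 2.4 d t F_u): upper limit = 2.4·30·20·450 / 1000 = 648 kN.
  Edge l_c = 70 − 33/2 = 53.5 → r_n = 577.8 kN; interior l_c = 100 − 33 = 67 → r_n = 648 kN.
  R_n,bearing = 1·577.8 + 4·648 = 3170 kN → 0.75 × 3170 = 2380 kN.
Bolt shear governs: 1240 kN.

1240 kN (bolt shear governs)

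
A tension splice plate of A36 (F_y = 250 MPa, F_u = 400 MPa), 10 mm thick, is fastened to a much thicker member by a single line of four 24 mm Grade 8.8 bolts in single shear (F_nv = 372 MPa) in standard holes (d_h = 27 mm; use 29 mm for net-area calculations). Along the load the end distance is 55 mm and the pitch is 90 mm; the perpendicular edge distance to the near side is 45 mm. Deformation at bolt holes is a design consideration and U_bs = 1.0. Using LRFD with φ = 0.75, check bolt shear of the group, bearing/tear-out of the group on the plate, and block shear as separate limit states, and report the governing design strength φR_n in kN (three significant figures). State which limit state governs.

Bolt shear: A_b = π·24²/4 = 452.4 mm²; R_n = 372 × 452.4 × 4 × 1 / 1000 = 673.2 kN → 0.75 × 673.2 = 505 kN.
Bearing: edge l_c = 41.5, r_n = 199.2 kN; interior l_c = 63, r_n = 230.4 kN; R_n = 199.2 + 3·230.4 = 890.4 kN → 668 kN.
Block shear: A_gv = 3250, A_nv = 2235, A_nt = 305 mm²; R_n = min(0.6F_uA_nv, 0.6F_yA_gv) + U_bs·F_u·A_nt = 609.5 kN → 457 kN.
Block shear governs: 457 kN.

457 kN (block shear governs)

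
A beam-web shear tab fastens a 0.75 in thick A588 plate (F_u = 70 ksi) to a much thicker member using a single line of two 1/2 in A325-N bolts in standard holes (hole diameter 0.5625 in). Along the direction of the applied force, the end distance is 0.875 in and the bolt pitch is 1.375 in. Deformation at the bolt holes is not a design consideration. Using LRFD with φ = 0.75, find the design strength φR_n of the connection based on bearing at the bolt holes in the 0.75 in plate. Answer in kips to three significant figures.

83.1 kips

Per bolt r_n = 1.5 l_c t F_u ≤ 3.0 d t F_u; upper limit = 3.0 × 0.5 × 0.75 × 70 = 78.75 kips.
Edge bolt: l_c = 0.875 − 0.5625/2 = 0.5938 in → 1.5 × 0.5938 × 0.75 × 70 = 46.76 → r_n = 46.76 kips.
Interior bolts: l_c = 1.375 − 0.5625 = 0.8125 in → 1.5 × 0.8125 × 0.75 × 70 = 63.98 → r_n = 63.98 kips.
R_n = 1 × 46.76 + 1 × 63.98 = 110.7 kips.
Design strength φR_n = 0.75 × 110.7 = 83.1 kips.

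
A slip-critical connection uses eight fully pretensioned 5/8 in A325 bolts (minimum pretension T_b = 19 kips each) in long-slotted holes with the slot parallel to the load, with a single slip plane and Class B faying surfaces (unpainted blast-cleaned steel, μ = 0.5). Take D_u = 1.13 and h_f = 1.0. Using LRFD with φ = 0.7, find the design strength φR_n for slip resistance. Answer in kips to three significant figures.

60.1 kips

R_n = μ · D_u · h_f · T_b · n_s · n_b = 0.5 × 1.13 × 1.0 × 19 × 1 × 8 = 85.88 kips.
Design strength φR_n = 0.7 × 85.88 = 60.1 kips.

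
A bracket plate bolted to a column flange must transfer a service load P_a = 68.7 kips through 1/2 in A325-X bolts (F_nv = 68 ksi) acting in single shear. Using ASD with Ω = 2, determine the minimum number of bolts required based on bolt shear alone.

11 bolts

A_b = π·0.5²/4 = 0.1963 in².
Per-bolt allowable strength R_n/Ω = 68 × 0.1963 × 1 / 2 = 6.676 kips.
n ≥ 68.7 / 6.676 = 10.29 → use 11 bolts.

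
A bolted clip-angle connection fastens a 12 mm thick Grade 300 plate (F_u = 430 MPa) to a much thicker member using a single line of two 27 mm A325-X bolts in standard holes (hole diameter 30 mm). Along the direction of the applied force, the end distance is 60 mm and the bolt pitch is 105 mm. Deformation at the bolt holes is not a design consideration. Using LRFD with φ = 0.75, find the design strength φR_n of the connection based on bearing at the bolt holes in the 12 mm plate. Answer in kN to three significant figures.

575 kN

Per bolt r_n = 1.5 l_c t F_u ≤ 3.0 d t F_u; upper limit = 3.0 × 27 × 12 × 430 / 1000 = 418 kN.
Edge bolt: l_c = 60 − 30/2 = 45 mm → 1.5 × 45 × 12 × 430 / 1000 = 348.3 → r_n = 348.3 kN.
Interior bolts: l_c = 105 − 30 = 75 mm → 1.5 × 75 × 12 × 430 / 1000 = 580.5 → r_n = 418 kN.
R_n = 1 × 348.3 + 1 × 418 = 766.3 kN.
Design strength φR_n = 0.75 × 766.3 = 575 kN.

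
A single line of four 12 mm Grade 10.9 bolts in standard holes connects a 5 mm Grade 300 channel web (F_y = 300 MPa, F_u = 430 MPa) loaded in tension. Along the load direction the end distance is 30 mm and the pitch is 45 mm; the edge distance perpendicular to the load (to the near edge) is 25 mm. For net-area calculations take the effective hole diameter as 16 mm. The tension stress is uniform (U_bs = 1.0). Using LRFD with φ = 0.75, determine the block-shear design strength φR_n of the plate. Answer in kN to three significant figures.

133 kN

Shear plane L_v = 30 + 3·45 = 165 mm; A_gv = 165 × 5 = 825 mm².
A_nv = (165 − 3.5·16) × 5 = 545 mm².
A_nt = (25 − 0.5·16) × 5 = 85 mm².
0.6 F_u A_nv = 140.6 kN; 0.6 F_y A_gv = 148.5 kN → shear rupture governs the shear term.
R_n = 140.6 + 1.0 × 430 × 85 / 1000 = 177.2 kN.
Design strength φR_n = 0.75 × 177.2 = 133 kN.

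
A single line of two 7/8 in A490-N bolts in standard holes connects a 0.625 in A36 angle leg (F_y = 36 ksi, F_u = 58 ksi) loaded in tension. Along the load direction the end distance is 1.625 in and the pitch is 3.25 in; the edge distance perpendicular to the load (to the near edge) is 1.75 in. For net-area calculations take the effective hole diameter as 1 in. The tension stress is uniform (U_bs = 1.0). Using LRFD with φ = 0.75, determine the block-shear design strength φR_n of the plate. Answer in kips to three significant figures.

Shear plane L_v = 1.625 + 1·3.25 = 4.875 in; A_gv = 4.875 × 0.625 = 3.047 in².
A_nv = (4.875 − 1.5·1) × 0.625 = 2.109 in².
A_nt = (1.75 − 0.5·1) × 0.625 = 0.7812 in².
0.6 F_u A_nv = 73.41 kips; 0.6 F_y A_gv = 65.81 kips → shear yielding governs the shear term.
R_n = 65.81 + 1.0 × 58 × 0.7812 = 111.1 kips.
Design strength φR_n = 0.75 × 111.1 = 83.3 kips.

83.3 kips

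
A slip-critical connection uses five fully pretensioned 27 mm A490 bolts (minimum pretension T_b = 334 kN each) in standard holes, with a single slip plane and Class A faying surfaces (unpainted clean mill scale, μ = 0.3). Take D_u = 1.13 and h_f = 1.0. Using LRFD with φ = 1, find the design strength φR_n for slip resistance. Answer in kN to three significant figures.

566 kN

R_n = μ · D_u · h_f · T_b · n_s · n_b = 0.3 × 1.13 × 1.0 × 334 × 1 × 5 = 566.1 kN.
Design strength φR_n = 1 × 566.1 = 566 kN.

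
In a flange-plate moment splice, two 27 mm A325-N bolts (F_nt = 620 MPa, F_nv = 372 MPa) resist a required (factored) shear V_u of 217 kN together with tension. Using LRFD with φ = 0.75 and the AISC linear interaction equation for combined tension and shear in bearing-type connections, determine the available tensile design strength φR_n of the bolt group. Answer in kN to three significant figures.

A_b = π·27²/4 = 572.6 mm²; f_rv = 217 × 1000 / (2 × 572.6) = 189.5 MPa.
F'_nt = 1.3 F_nt − (F_nt / φF_nv) f_rv = 1.3·620 − (620/(0.75·372))·189.5 = 384.9 MPa, capped at F_nt → F'_nt = 384.9 MPa.
R_n = F'_nt · A_b · n = 384.9 × 572.6 × 2 / 1000 = 440.7 kN.
Design strength φR_n = 0.75 × 440.7 = 331 kN.

331 kN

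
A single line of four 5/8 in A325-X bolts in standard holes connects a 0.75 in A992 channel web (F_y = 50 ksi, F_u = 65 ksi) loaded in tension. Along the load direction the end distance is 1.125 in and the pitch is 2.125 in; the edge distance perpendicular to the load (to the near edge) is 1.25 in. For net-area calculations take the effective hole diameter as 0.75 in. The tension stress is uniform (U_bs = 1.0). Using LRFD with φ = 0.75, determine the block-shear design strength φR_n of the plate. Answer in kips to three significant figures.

Shear plane L_v = 1.125 + 3·2.125 = 7.5 in; A_gv = 7.5 × 0.75 = 5.625 in².
A_nv = (7.5 − 3.5·0.75) × 0.75 = 3.656 in².
A_nt = (1.25 − 0.5·0.75) × 0.75 = 0.6562 in².
0.6 F_u A_nv = 142.6 kips; 0.6 F_y A_gv = 168.8 kips → shear rupture governs the shear term.
R_n = 142.6 + 1.0 × 65 × 0.6562 = 185.2 kips.
Design strength φR_n = 0.75 × 185.2 = 139 kips.

139 kips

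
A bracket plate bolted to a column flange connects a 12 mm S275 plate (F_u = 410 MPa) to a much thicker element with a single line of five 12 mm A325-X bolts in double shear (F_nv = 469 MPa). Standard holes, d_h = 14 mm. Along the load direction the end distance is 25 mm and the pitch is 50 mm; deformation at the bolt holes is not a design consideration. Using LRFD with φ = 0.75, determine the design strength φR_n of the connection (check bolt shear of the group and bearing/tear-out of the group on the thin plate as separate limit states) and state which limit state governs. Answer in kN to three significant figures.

Bolt shear: A_b = π·12²/4 = 113.1 mm²; R_n = 469 × 113.1 × 5 × 2 / 1000 = 530.4 kN → 0.75 × 530.4 = 398 kN.
Bearing (1.5 l_c t F_u ≤ 3.0 d t F_u): upper limit = 3.0·12·12·410 / 1000 = 177.1 kN.
  Edge l_c = 25 − 14/2 = 18 → r_n = 132.8 kN; interior l_c = 50 − 14 = 36 → r_n = 177.1 kN.
  R_n,bearing = 1·132.8 + 4·177.1 = 841.3 kN → 0.75 × 841.3 = 631 kN.
Bolt shear governs: 398 kN.

398 kN (bolt shear governs)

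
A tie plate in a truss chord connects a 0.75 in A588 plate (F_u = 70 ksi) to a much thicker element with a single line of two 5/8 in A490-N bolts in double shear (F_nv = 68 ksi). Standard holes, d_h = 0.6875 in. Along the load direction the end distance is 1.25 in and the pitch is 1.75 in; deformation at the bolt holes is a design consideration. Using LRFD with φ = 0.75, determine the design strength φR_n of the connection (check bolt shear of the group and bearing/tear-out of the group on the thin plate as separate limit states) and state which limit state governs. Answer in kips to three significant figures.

Bolt shear: A_b = π·0.625²/4 = 0.3068 in²; R_n = 68 × 0.3068 × 2 × 2 = 83.45 kips → 0.75 × 83.45 = 62.6 kips.
Bearing (1.2 l_c t F_u ≤ 2.4 d t F_u): upper limit = 2.4·0.625·0.75·70 = 78.75 kips.
  Edge l_c = 1.25 − 0.6875/2 = 0.9062 → r_n = 57.09 kips; interior l_c = 1.75 − 0.6875 = 1.062 → r_n = 66.94 kips.
  R_n,bearing = 1·57.09 + 1·66.94 = 124 kips → 0.75 × 124 = 93 kips.
Bolt shear governs: 62.6 kips.

62.6 kips (bolt shear governs)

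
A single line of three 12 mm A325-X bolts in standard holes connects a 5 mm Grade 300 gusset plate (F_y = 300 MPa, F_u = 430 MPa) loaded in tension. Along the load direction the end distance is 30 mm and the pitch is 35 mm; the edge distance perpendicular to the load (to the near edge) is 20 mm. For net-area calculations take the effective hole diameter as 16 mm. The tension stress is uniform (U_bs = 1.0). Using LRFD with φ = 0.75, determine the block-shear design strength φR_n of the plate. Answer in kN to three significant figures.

77.4 kN

Shear plane L_v = 30 + 2·35 = 100 mm; A_gv = 100 × 5 = 500 mm².
A_nv = (100 − 2.5·16) × 5 = 300 mm².
A_nt = (20 − 0.5·16) × 5 = 60 mm².
0.6 F_u A_nv = 77.4 kN; 0.6 F_y A_gv = 90 kN → shear rupture governs the shear term.
R_n = 77.4 + 1.0 × 430 × 60 / 1000 = 103.2 kN.
Design strength φR_n = 0.75 × 103.2 = 77.4 kN.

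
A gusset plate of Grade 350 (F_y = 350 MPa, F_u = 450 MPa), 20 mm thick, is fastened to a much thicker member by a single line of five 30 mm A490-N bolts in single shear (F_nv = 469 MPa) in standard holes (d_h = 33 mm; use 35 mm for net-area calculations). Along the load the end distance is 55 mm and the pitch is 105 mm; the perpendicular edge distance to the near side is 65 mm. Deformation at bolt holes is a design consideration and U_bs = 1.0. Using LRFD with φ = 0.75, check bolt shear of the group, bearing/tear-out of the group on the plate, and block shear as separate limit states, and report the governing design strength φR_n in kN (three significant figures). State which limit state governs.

Bolt shear: A_b = π·30²/4 = 706.9 mm²; R_n = 469 × 706.9 × 5 × 1 / 1000 = 1658 kN → 0.75 × 1658 = 1240 kN.
Bearing: edge l_c = 38.5, r_n = 415.8 kN; interior l_c = 72, r_n = 648 kN; R_n = 415.8 + 4·648 = 3008 kN → 2260 kN.
Block shear: A_gv = 9500, A_nv = 6350, A_nt = 950 mm²; R_n = min(0.6F_uA_nv, 0.6F_yA_gv) + U_bs·F_u·A_nt = 2142 kN → 1610 kN.
Bolt shear governs: 1240 kN.

1240 kN (bolt shear governs)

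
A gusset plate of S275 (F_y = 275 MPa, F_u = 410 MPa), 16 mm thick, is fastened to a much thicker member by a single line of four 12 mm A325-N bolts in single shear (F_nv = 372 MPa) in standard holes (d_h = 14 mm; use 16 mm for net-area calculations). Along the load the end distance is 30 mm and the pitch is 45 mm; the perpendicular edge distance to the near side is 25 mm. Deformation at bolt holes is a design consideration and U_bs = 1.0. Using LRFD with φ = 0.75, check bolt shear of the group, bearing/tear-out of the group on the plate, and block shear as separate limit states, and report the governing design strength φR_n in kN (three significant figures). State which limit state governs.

Bolt shear: A_b = π·12²/4 = 113.1 mm²; R_n = 372 × 113.1 × 4 × 1 / 1000 = 168.3 kN → 0.75 × 168.3 = 126 kN.
Bearing: edge l_c = 23, r_n = 181.1 kN; interior l_c = 31, r_n = 188.9 kN; R_n = 181.1 + 3·188.9 = 747.8 kN → 561 kN.
Block shear: A_gv = 2640, A_nv = 1744, A_nt = 272 mm²; R_n = min(0.6F_uA_nv, 0.6F_yA_gv) + U_bs·F_u·A_nt = 540.5 kN → 405 kN.
Bolt shear governs: 126 kN.

126 kN (bolt shear governs)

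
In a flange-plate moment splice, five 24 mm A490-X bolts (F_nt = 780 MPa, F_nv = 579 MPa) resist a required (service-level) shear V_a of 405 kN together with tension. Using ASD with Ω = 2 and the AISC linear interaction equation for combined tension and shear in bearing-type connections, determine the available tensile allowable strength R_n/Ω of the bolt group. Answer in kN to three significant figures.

A_b = π·24²/4 = 452.4 mm²; f_rv = 405 × 1000 / (5 × 452.4) = 179 MPa.
F'_nt = 1.3 F_nt − (Ω F_nt / F_nv) f_rv = 1.3·780 − (2·780/579)·179 = 531.6 MPa, capped at F_nt → F'_nt = 531.6 MPa.
R_n = F'_nt · A_b · n = 531.6 × 452.4 × 5 / 1000 = 1202 kN.
Allowable strength R_n/Ω = 1202 / 2 = 601 kN.

601 kN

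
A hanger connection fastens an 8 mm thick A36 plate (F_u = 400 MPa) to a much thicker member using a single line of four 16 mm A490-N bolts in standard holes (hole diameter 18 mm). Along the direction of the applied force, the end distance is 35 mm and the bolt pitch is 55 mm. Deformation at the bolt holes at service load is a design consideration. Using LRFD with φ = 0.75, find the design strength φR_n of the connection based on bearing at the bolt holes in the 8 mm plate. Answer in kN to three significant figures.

351 kN

Per bolt r_n = 1.2 l_c t F_u ≤ 2.4 d t F_u; upper limit = 2.4 × 16 × 8 × 400 / 1000 = 122.9 kN.
Edge bolt: l_c = 35 − 18/2 = 26 mm → 1.2 × 26 × 8 × 400 / 1000 = 99.84 → r_n = 99.84 kN.
Interior bolts: l_c = 55 − 18 = 37 mm → 1.2 × 37 × 8 × 400 / 1000 = 142.1 → r_n = 122.9 kN.
R_n = 1 × 99.84 + 3 × 122.9 = 468.5 kN.
Design strength φR_n = 0.75 × 468.5 = 351 kN.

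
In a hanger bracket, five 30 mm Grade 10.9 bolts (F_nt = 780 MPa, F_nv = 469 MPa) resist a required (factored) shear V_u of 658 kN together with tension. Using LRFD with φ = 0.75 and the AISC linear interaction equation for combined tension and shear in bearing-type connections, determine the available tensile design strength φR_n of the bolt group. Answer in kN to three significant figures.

1590 kN

A_b = π·30²/4 = 706.9 mm²; f_rv = 658 × 1000 / (5 × 706.9) = 186.2 MPa.
F'_nt = 1.3 F_nt − (F_nt / φF_nv) f_rv = 1.3·780 − (780/(0.75·469))·186.2 = 601.2 MPa, capped at F_nt → F'_nt = 601.2 MPa.
R_n = F'_nt · A_b · n = 601.2 × 706.9 × 5 / 1000 = 2125 kN.
Design strength φR_n = 0.75 × 2125 = 1590 kN.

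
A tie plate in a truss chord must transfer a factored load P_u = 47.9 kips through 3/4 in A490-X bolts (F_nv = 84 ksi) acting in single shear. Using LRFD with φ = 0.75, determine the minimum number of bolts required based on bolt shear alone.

2 bolts

A_b = π·0.75²/4 = 0.4418 in².
Per-bolt design strength φR_n = 0.75 × 84 × 0.4418 × 1 = 27.83 kips.
n ≥ 47.9 / 27.83 = 1.721 → use 2 bolts.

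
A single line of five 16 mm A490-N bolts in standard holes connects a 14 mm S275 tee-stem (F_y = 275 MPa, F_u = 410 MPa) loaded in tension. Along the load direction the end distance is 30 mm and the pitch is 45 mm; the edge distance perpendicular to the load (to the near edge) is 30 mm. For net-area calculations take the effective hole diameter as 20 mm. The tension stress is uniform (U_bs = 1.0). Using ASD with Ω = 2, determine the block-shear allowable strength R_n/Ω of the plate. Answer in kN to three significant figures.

264 kN

Shear plane L_v = 30 + 4·45 = 210 mm; A_gv = 210 × 14 = 2940 mm².
A_nv = (210 − 4.5·20) × 14 = 1680 mm².
A_nt = (30 − 0.5·20) × 14 = 280 mm².
0.6 F_u A_nv = 413.3 kN; 0.6 F_y A_gv = 485.1 kN → shear rupture governs the shear term.
R_n = 413.3 + 1.0 × 410 × 280 / 1000 = 528.1 kN.
Allowable strength R_n/Ω = 528.1 / 2 = 264 kN.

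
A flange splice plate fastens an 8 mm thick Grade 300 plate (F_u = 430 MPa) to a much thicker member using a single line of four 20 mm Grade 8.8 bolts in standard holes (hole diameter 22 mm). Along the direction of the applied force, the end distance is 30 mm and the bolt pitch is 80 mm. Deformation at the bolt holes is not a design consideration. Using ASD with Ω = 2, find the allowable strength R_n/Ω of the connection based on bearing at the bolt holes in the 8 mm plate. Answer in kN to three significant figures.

359 kN

Per bolt r_n = 1.5 l_c t F_u ≤ 3.0 d t F_u; upper limit = 3.0 × 20 × 8 × 430 / 1000 = 206.4 kN.
Edge bolt: l_c = 30 − 22/2 = 19 mm → 1.5 × 19 × 8 × 430 / 1000 = 98.04 → r_n = 98.04 kN.
Interior bolts: l_c = 80 − 22 = 58 mm → 1.5 × 58 × 8 × 430 / 1000 = 299.3 → r_n = 206.4 kN.
R_n = 1 × 98.04 + 3 × 206.4 = 717.2 kN.
Allowable strength R_n/Ω = 717.2 / 2 = 359 kN.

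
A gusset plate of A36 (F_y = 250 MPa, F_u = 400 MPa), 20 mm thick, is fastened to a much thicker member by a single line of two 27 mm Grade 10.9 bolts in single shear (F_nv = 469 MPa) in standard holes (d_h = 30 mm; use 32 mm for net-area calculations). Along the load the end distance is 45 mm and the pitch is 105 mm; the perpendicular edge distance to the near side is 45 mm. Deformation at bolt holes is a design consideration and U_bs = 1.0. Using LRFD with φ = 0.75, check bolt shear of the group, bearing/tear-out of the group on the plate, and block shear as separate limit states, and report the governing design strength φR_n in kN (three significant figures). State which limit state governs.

Bolt shear: A_b = π·27²/4 = 572.6 mm²; R_n = 469 × 572.6 × 2 × 1 / 1000 = 537.1 kN → 0.75 × 537.1 = 403 kN.
Bearing: edge l_c = 30, r_n = 288 kN; interior l_c = 75, r_n = 518.4 kN; R_n = 288 + 1·518.4 = 806.4 kN → 605 kN.
Block shear: A_gv = 3000, A_nv = 2040, A_nt = 580 mm²; R_n = min(0.6F_uA_nv, 0.6F_yA_gv) + U_bs·F_u·A_nt = 682 kN → 512 kN.
Bolt shear governs: 403 kN.

403 kN (bolt shear governs)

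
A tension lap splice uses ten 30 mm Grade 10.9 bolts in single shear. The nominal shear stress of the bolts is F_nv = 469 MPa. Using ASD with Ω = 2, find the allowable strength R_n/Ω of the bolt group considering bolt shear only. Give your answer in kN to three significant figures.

A_b = π × 30² / 4 = 706.9 mm².
R_n = F_nv · A_b · n · n_s = 469 × 706.9 × 10 × 1 / 1000 = 3315 kN.
Allowable strength R_n/Ω = 3315 / 2 = 1660 kN.

1660 kN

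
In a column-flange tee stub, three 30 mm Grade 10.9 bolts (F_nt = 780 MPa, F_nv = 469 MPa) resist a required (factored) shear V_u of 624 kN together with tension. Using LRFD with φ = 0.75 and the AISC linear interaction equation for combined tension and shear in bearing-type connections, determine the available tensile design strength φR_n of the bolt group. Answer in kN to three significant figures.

A_b = π·30²/4 = 706.9 mm²; f_rv = 624 × 1000 / (3 × 706.9) = 294.3 MPa.
F'_nt = 1.3 F_nt − (F_nt / φF_nv) f_rv = 1.3·780 − (780/(0.75·469))·294.3 = 361.5 MPa, capped at F_nt → F'_nt = 361.5 MPa.
R_n = F'_nt · A_b · n = 361.5 × 706.9 × 3 / 1000 = 766.6 kN.
Design strength φR_n = 0.75 × 766.6 = 575 kN.

575 kN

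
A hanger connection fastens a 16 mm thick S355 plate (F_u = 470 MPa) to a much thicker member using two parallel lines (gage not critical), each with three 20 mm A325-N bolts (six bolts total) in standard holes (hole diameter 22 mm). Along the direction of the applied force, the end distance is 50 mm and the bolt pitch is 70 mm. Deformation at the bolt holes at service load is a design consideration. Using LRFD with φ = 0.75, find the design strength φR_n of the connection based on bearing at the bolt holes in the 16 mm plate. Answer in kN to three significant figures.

Per bolt r_n = 1.2 l_c t F_u ≤ 2.4 d t F_u; upper limit = 2.4 × 20 × 16 × 470 / 1000 = 361 kN.
Edge bolt: l_c = 50 − 22/2 = 39 mm → 1.2 × 39 × 16 × 470 / 1000 = 351.9 → r_n = 351.9 kN.
Interior bolts: l_c = 70 − 22 = 48 mm → 1.2 × 48 × 16 × 470 / 1000 = 433.2 → r_n = 361 kN.
R_n = 2 × 351.9 + 4 × 361 = 2148 kN.
Design strength φR_n = 0.75 × 2148 = 1610 kN.

1610 kN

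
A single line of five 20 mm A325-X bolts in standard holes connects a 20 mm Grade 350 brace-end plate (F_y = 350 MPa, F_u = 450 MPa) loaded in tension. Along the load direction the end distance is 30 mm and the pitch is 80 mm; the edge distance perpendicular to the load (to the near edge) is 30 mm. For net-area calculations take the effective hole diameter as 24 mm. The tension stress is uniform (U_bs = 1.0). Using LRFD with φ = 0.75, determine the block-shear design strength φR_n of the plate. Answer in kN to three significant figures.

Shear plane L_v = 30 + 4·80 = 350 mm; A_gv = 350 × 20 = 7000 mm².
A_nv = (350 − 4.5·24) × 20 = 4840 mm².
A_nt = (30 − 0.5·24) × 20 = 360 mm².
0.6 F_u A_nv = 1307 kN; 0.6 F_y A_gv = 1470 kN → shear rupture governs the shear term.
R_n = 1307 + 1.0 × 450 × 360 / 1000 = 1469 kN.
Design strength φR_n = 0.75 × 1469 = 1100 kN.

1100 kN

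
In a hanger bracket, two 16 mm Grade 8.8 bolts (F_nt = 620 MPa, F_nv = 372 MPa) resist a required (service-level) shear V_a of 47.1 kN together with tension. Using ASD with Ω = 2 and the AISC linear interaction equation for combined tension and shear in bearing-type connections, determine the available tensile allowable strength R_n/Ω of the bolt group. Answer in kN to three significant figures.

A_b = π·16²/4 = 201.1 mm²; f_rv = 47.1 × 1000 / (2 × 201.1) = 117.1 MPa.
F'_nt = 1.3 F_nt − (Ω F_nt / F_nv) f_rv = 1.3·620 − (2·620/372)·117.1 = 415.6 MPa, capped at F_nt → F'_nt = 415.6 MPa.
R_n = F'_nt · A_b · n = 415.6 × 201.1 × 2 / 1000 = 167.1 kN.
Allowable strength R_n/Ω = 167.1 / 2 = 83.6 kN.

83.6 kN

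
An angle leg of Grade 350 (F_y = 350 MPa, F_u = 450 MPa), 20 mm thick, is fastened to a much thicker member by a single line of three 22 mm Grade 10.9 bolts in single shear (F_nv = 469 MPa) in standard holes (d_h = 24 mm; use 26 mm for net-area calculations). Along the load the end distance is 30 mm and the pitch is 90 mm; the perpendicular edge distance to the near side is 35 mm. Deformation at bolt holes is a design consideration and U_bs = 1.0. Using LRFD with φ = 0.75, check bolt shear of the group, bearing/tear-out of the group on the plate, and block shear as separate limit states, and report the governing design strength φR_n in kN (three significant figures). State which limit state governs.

Bolt shear: A_b = π·22²/4 = 380.1 mm²; R_n = 469 × 380.1 × 3 × 1 / 1000 = 534.8 kN → 0.75 × 534.8 = 401 kN.
Bearing: edge l_c = 18, r_n = 194.4 kN; interior l_c = 66, r_n = 475.2 kN; R_n = 194.4 + 2·475.2 = 1145 kN → 859 kN.
Block shear: A_gv = 4200, A_nv = 2900, A_nt = 440 mm²; R_n = min(0.6F_uA_nv, 0.6F_yA_gv) + U_bs·F_u·A_nt = 981 kN → 736 kN.
Bolt shear governs: 401 kN.

401 kN (bolt shear governs)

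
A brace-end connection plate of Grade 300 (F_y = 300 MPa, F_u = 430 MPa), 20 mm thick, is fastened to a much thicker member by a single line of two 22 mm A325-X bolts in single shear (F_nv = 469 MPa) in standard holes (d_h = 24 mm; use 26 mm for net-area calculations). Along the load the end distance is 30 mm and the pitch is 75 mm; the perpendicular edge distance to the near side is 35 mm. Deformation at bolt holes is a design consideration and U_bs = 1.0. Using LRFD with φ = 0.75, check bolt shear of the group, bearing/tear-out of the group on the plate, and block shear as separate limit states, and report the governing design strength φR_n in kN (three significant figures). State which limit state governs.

267 kN (bolt shear governs)

Bolt shear: A_b = π·22²/4 = 380.1 mm²; R_n = 469 × 380.1 × 2 × 1 / 1000 = 356.6 kN → 0.75 × 356.6 = 267 kN.
Bearing: edge l_c = 18, r_n = 185.8 kN; interior l_c = 51, r_n = 454.1 kN; R_n = 185.8 + 1·454.1 = 639.8 kN → 480 kN.
Block shear: A_gv = 2100, A_nv = 1320, A_nt = 440 mm²; R_n = min(0.6F_uA_nv, 0.6F_yA_gv) + U_bs·F_u·A_nt = 529.8 kN → 397 kN.
Bolt shear governs: 267 kN.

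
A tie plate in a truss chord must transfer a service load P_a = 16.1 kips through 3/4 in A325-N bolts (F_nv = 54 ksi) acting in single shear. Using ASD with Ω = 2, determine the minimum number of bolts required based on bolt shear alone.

2 bolts

A_b = π·0.75²/4 = 0.4418 in².
Per-bolt allowable strength R_n/Ω = 54 × 0.4418 × 1 / 2 = 11.93 kips.
n ≥ 16.1 / 11.93 = 1.35 → use 2 bolts.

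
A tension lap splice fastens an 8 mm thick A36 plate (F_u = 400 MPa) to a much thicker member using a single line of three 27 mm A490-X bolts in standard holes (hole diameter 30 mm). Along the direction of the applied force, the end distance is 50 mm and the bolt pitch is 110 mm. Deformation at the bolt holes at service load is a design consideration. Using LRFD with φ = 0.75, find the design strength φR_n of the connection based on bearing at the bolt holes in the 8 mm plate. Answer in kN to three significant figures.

412 kN

Per bolt r_n = 1.2 l_c t F_u ≤ 2.4 d t F_u; upper limit = 2.4 × 27 × 8 × 400 / 1000 = 207.4 kN.
Edge bolt: l_c = 50 − 30/2 = 35 mm → 1.2 × 35 × 8 × 400 / 1000 = 134.4 → r_n = 134.4 kN.
Interior bolts: l_c = 110 − 30 = 80 mm → 1.2 × 80 × 8 × 400 / 1000 = 307.2 → r_n = 207.4 kN.
R_n = 1 × 134.4 + 2 × 207.4 = 549.1 kN.
Design strength φR_n = 0.75 × 549.1 = 412 kN.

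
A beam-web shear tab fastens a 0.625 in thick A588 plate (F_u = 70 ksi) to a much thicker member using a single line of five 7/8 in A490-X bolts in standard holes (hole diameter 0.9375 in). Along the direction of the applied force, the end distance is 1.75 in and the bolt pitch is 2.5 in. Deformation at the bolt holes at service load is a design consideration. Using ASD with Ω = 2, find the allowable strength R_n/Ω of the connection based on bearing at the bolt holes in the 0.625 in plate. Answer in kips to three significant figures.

Per bolt r_n = 1.2 l_c t F_u ≤ 2.4 d t F_u; upper limit = 2.4 × 0.875 × 0.625 × 70 = 91.88 kips.
Edge bolt: l_c = 1.75 − 0.9375/2 = 1.281 in → 1.2 × 1.281 × 0.625 × 70 = 67.27 → r_n = 67.27 kips.
Interior bolts: l_c = 2.5 − 0.9375 = 1.562 in → 1.2 × 1.562 × 0.625 × 70 = 82.03 → r_n = 82.03 kips.
R_n = 1 × 67.27 + 4 × 82.03 = 395.4 kips.
Allowable strength R_n/Ω = 395.4 / 2 = 198 kips.

198 kips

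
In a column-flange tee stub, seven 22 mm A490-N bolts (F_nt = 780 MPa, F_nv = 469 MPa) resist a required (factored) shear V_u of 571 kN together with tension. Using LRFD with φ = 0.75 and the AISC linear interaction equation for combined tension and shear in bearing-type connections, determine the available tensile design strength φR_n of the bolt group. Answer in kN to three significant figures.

A_b = π·22²/4 = 380.1 mm²; f_rv = 571 × 1000 / (7 × 380.1) = 214.6 MPa.
F'_nt = 1.3 F_nt − (F_nt / φF_nv) f_rv = 1.3·780 − (780/(0.75·469))·214.6 = 538.2 MPa, capped at F_nt → F'_nt = 538.2 MPa.
R_n = F'_nt · A_b · n = 538.2 × 380.1 × 7 / 1000 = 1432 kN.
Design strength φR_n = 0.75 × 1432 = 1070 kN.

1070 kN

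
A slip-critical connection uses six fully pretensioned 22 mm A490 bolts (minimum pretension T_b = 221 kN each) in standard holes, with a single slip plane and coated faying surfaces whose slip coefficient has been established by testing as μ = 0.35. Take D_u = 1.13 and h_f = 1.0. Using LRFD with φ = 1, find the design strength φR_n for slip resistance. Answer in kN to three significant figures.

R_n = μ · D_u · h_f · T_b · n_s · n_b = 0.35 × 1.13 × 1.0 × 221 × 1 × 6 = 524.4 kN.
Design strength φR_n = 1 × 524.4 = 524 kN.

524 kN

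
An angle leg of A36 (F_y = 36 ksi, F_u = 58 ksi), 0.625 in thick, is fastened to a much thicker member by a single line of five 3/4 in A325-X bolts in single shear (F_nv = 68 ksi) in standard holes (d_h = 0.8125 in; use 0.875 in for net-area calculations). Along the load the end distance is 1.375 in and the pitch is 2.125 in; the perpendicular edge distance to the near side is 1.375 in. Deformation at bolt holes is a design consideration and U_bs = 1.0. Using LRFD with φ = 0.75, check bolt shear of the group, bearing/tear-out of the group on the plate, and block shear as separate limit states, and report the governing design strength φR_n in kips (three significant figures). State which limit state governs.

113 kips (bolt shear governs)

Bolt shear: A_b = π·0.75²/4 = 0.4418 in²; R_n = 68 × 0.4418 × 5 × 1 = 150.2 kips → 0.75 × 150.2 = 113 kips.
Bearing: edge l_c = 0.9688, r_n = 42.14 kips; interior l_c = 1.312, r_n = 57.09 kips; R_n = 42.14 + 4·57.09 = 270.5 kips → 203 kips.
Block shear: A_gv = 6.172, A_nv = 3.711, A_nt = 0.5859 in²; R_n = min(0.6F_uA_nv, 0.6F_yA_gv) + U_bs·F_u·A_nt = 163.1 kips → 122 kips.
Bolt shear governs: 113 kips.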